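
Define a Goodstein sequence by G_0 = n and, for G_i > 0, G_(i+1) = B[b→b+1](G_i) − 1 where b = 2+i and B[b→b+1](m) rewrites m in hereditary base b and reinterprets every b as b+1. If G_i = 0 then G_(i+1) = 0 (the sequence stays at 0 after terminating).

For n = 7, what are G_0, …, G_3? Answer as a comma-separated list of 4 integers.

(0) 7|_2 = 2^2 + 2 + 1 ↦ 3^3 + 3 + 1|_3 = 31 ⇒ 30
(1) 30|_3 = 3^3 + 3 ↦ 4^4 + 4|_4 = 260 ⇒ 259
(2) 259|_4 = 4^4 + 3 ↦ 5^5 + 3|_5 = 3128 ⇒ 3127

7, 30, 259, 3127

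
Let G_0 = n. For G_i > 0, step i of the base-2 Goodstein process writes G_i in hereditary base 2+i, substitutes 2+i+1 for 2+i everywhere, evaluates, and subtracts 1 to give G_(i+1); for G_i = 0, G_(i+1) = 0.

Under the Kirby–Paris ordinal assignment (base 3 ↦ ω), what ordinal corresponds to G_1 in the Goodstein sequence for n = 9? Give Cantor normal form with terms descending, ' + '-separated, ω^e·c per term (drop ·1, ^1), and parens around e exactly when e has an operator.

ω^(ω + 1)

base 2: 9 = 2^(2 + 1) + 1; at 3: 3^(3 + 1) + 1 = 82; next = 81
base 3: 81 = 3^(3 + 1); at 4: 4^(4 + 1) = 1024; next = 1023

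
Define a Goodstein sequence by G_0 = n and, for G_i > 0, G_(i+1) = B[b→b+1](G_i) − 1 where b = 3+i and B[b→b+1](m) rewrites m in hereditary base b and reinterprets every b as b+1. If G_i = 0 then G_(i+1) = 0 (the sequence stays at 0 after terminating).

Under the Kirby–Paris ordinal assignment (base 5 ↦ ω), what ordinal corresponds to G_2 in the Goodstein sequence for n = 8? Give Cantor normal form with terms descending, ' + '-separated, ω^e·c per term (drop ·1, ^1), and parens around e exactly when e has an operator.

i=0: 8 = 2·3 + 2 (b=3); 3→4: 2·4 + 2 = 10; 10−1 = 9
i=1: 9 = 2·4 + 1 (b=4); 4→5: 2·5 + 1 = 11; 11−1 = 10

ω·2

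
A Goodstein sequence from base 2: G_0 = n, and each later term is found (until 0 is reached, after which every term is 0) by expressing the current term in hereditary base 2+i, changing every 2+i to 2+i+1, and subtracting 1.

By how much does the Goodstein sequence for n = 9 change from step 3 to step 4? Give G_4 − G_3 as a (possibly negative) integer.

130901

G_0=9  [base 2] 2^(2 + 1) + 1  →[2↦3]→  3^(3 + 1) + 1 = 82  −1 ⇒ G_1=81
G_1=81  [base 3] 3^(3 + 1)  →[3↦4]→  4^(4 + 1) = 1024  −1 ⇒ G_2=1023
G_2=1023  [base 4] 3·4^4 + 3·4^3 + 3·4^2 + 3·4 + 3  →[4↦5]→  3·5^5 + 3·5^3 + 3·5^2 + 3·5 + 3 = 9843  −1 ⇒ G_3=9842
G_3=9842  [base 5] 3·5^5 + 3·5^3 + 3·5^2 + 3·5 + 2  →[5↦6]→  3·6^6 + 3·6^3 + 3·6^2 + 3·6 + 2 = 140744  −1 ⇒ G_4=140743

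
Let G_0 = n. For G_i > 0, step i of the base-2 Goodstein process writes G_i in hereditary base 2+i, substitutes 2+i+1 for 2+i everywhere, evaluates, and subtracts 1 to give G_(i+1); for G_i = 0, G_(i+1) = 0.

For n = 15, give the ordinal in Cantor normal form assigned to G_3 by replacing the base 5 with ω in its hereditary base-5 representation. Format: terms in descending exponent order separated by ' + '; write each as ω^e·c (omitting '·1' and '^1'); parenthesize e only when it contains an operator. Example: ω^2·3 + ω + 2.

G_0=15  [base 2] 2^(2 + 1) + 2^2 + 2 + 1  →[2↦3]→  3^(3 + 1) + 3^3 + 3 + 1 = 112  −1 ⇒ G_1=111
G_1=111  [base 3] 3^(3 + 1) + 3^3 + 3  →[3↦4]→  4^(4 + 1) + 4^4 + 4 = 1284  −1 ⇒ G_2=1283
G_2=1283  [base 4] 4^(4 + 1) + 4^4 + 3  →[4↦5]→  5^(5 + 1) + 5^5 + 3 = 18753  −1 ⇒ G_3=18752
G_3=18752  [base 5] 5^(5 + 1) + 5^5 + 2  →[5↦6]→  6^(6 + 1) + 6^6 + 2 = 326594  −1 ⇒ G_4=326593

ω^(ω + 1) + ω^ω + 2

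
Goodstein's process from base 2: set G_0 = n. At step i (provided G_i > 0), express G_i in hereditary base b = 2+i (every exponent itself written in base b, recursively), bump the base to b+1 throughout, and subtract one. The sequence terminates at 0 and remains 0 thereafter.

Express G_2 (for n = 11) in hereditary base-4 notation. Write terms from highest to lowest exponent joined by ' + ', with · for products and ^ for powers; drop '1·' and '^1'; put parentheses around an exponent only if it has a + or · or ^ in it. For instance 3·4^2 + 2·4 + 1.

G_0 = 11. HB_2(11) = 2^(2 + 1) + 2 + 1. Bump = 85. G_1 = 84.
G_1 = 84. HB_3(84) = 3^(3 + 1) + 3. Bump = 1028. G_2 = 1027.
G_2 = 1027. HB_4(1027) = 4^(4 + 1) + 3. Bump = 15628. G_3 = 15627.

4^(4 + 1) + 3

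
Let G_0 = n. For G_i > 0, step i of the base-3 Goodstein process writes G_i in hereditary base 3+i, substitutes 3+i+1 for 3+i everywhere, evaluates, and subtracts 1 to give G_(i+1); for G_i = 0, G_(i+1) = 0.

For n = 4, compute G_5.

base 3: 4 = 3 + 1; at 4: 4 + 1 = 5; next = 4
base 4: 4 = 4; at 5: 5 = 5; next = 4
base 5: 4 = 4; at 6: 4 = 4; next = 3
base 6: 3 = 3; at 7: 3 = 3; next = 2
base 7: 2 = 2; at 8: 2 = 2; next = 1
base 8: 1 = 1; at 9: 1 = 1; next = 0

1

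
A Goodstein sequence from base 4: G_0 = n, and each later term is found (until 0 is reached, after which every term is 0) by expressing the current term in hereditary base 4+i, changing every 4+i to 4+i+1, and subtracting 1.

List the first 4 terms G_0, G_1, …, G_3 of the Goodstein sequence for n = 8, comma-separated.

8, 9, 9, 9

G_0 = 8. HB_4(8) = 2·4. Bump = 10. G_1 = 9.
G_1 = 9. HB_5(9) = 5 + 4. Bump = 10. G_2 = 9.
G_2 = 9. HB_6(9) = 6 + 3. Bump = 10. G_3 = 9.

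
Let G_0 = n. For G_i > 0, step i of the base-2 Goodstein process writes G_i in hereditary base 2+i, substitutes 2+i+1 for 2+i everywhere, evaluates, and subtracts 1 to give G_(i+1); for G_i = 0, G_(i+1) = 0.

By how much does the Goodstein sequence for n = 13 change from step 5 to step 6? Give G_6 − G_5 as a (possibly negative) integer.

[0] 13 ≡ 2^(2 + 1) + 2^2 + 1 (base 2). Lift 3: 109. −1: 108.
[1] 108 ≡ 3^(3 + 1) + 3^3 (base 3). Lift 4: 1280. −1: 1279.
[2] 1279 ≡ 4^(4 + 1) + 3·4^3 + 3·4^2 + 3·4 + 3 (base 4). Lift 5: 16093. −1: 16092.
[3] 16092 ≡ 5^(5 + 1) + 3·5^3 + 3·5^2 + 3·5 + 2 (base 5). Lift 6: 280712. −1: 280711.
[4] 280711 ≡ 6^(6 + 1) + 3·6^3 + 3·6^2 + 3·6 + 1 (base 6). Lift 7: 5765999. −1: 5765998.
[5] 5765998 ≡ 7^(7 + 1) + 3·7^3 + 3·7^2 + 3·7 (base 7). Lift 8: 134219480. −1: 134219479.

128453481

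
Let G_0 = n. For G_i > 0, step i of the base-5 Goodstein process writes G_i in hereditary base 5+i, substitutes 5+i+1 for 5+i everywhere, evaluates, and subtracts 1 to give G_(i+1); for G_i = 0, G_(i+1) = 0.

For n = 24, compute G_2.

G_0 = 24. HB_5(24) = 4·5 + 4. Bump = 28. G_1 = 27.
G_1 = 27. HB_6(27) = 4·6 + 3. Bump = 31. G_2 = 30.
G_2 = 30. HB_7(30) = 4·7 + 2. Bump = 34. G_3 = 33.

30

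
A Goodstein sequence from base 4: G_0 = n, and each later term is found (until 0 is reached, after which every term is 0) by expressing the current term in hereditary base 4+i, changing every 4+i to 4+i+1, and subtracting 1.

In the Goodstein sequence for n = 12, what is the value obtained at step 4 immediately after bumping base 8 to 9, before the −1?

i=0: 12 = 3·4 (b=4); 4→5: 3·5 = 15; 15−1 = 14
i=1: 14 = 2·5 + 4 (b=5); 5→6: 2·6 + 4 = 16; 16−1 = 15
i=2: 15 = 2·6 + 3 (b=6); 6→7: 2·7 + 3 = 17; 17−1 = 16
i=3: 16 = 2·7 + 2 (b=7); 7→8: 2·8 + 2 = 18; 18−1 = 17

19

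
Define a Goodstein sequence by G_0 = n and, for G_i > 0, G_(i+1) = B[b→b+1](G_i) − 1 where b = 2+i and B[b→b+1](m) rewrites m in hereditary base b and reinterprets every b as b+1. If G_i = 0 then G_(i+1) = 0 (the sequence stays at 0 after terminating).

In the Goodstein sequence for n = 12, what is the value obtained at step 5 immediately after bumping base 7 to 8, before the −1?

134217868

12 —HB2→ 2^(2 + 1) + 2^2 —bump→ 3^(3 + 1) + 3^3 = 108 —(−1)→ 107
107 —HB3→ 3^(3 + 1) + 2·3^2 + 2·3 + 2 —bump→ 4^(4 + 1) + 2·4^2 + 2·4 + 2 = 1066 —(−1)→ 1065
1065 —HB4→ 4^(4 + 1) + 2·4^2 + 2·4 + 1 —bump→ 5^(5 + 1) + 2·5^2 + 2·5 + 1 = 15686 —(−1)→ 15685
15685 —HB5→ 5^(5 + 1) + 2·5^2 + 2·5 —bump→ 6^(6 + 1) + 2·6^2 + 2·6 = 280020 —(−1)→ 280019
280019 —HB6→ 6^(6 + 1) + 2·6^2 + 6 + 5 —bump→ 7^(7 + 1) + 2·7^2 + 7 + 5 = 5764911 —(−1)→ 5764910
5764910 —HB7→ 7^(7 + 1) + 2·7^2 + 7 + 4 —bump→ 8^(8 + 1) + 2·8^2 + 8 + 4 = 134217868 —(−1)→ 134217867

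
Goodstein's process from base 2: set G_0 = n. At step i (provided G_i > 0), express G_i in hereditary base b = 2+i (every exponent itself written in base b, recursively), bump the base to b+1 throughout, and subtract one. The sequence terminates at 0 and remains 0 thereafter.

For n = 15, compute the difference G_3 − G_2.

(0) 15|_2 = 2^(2 + 1) + 2^2 + 2 + 1 ↦ 3^(3 + 1) + 3^3 + 3 + 1|_3 = 112 ⇒ 111
(1) 111|_3 = 3^(3 + 1) + 3^3 + 3 ↦ 4^(4 + 1) + 4^4 + 4|_4 = 1284 ⇒ 1283
(2) 1283|_4 = 4^(4 + 1) + 4^4 + 3 ↦ 5^(5 + 1) + 5^5 + 3|_5 = 18753 ⇒ 18752

17469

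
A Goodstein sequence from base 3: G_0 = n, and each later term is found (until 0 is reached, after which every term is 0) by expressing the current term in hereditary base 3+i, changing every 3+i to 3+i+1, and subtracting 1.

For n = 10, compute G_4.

30

(0) 10|_3 = 3^2 + 1 ↦ 4^2 + 1|_4 = 17 ⇒ 16
(1) 16|_4 = 4^2 ↦ 5^2|_5 = 25 ⇒ 24
(2) 24|_5 = 4·5 + 4 ↦ 4·6 + 4|_6 = 28 ⇒ 27
(3) 27|_6 = 4·6 + 3 ↦ 4·7 + 3|_7 = 31 ⇒ 30
(4) 30|_7 = 4·7 + 2 ↦ 4·8 + 2|_8 = 34 ⇒ 33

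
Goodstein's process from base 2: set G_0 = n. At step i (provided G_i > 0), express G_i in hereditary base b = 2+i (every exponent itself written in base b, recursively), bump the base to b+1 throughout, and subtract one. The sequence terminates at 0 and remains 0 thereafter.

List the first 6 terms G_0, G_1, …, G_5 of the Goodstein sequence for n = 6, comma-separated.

6 —HB2→ 2^2 + 2 —bump→ 3^3 + 3 = 30 —(−1)→ 29
29 —HB3→ 3^3 + 2 —bump→ 4^4 + 2 = 258 —(−1)→ 257
257 —HB4→ 4^4 + 1 —bump→ 5^5 + 1 = 3126 —(−1)→ 3125
3125 —HB5→ 5^5 —bump→ 6^6 = 46656 —(−1)→ 46655
46655 —HB6→ 5·6^5 + 5·6^4 + 5·6^3 + 5·6^2 + 5·6 + 5 —bump→ 5·7^5 + 5·7^4 + 5·7^3 + 5·7^2 + 5·7 + 5 = 98040 —(−1)→ 98039

6, 29, 257, 3125, 46655, 98039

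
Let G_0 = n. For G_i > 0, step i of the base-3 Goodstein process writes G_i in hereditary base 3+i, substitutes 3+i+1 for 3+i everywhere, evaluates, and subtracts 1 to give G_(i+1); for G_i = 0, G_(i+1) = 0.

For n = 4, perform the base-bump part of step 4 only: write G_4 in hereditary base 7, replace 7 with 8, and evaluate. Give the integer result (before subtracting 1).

2

G_0=4  [base 3] 3 + 1  →[3↦4]→  4 + 1 = 5  −1 ⇒ G_1=4
G_1=4  [base 4] 4  →[4↦5]→  5 = 5  −1 ⇒ G_2=4
G_2=4  [base 5] 4  →[5↦6]→  4 = 4  −1 ⇒ G_3=3
G_3=3  [base 6] 3  →[6↦7]→  3 = 3  −1 ⇒ G_4=2
G_4=2  [base 7] 2  →[7↦8]→  2 = 2  −1 ⇒ G_5=1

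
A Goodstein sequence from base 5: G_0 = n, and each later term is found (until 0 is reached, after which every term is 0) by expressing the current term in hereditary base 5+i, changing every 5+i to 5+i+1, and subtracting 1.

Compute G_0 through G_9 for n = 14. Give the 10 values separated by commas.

base 5: 14 = 2·5 + 4; at 6: 2·6 + 4 = 16; next = 15
base 6: 15 = 2·6 + 3; at 7: 2·7 + 3 = 17; next = 16
base 7: 16 = 2·7 + 2; at 8: 2·8 + 2 = 18; next = 17
base 8: 17 = 2·8 + 1; at 9: 2·9 + 1 = 19; next = 18
base 9: 18 = 2·9; at 10: 2·10 = 20; next = 19
base 10: 19 = 10 + 9; at 11: 11 + 9 = 20; next = 19
base 11: 19 = 11 + 8; at 12: 12 + 8 = 20; next = 19
base 12: 19 = 12 + 7; at 13: 13 + 7 = 20; next = 19
base 13: 19 = 13 + 6; at 14: 14 + 6 = 20; next = 19

14, 15, 16, 17, 18, 19, 19, 19, 19, 19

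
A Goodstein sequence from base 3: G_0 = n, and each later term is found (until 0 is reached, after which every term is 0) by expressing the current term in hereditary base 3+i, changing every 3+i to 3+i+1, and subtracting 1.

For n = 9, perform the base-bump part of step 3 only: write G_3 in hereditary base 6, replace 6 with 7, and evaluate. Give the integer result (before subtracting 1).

i=0: 9 = 3^2 (b=3); 3→4: 4^2 = 16; 16−1 = 15
i=1: 15 = 3·4 + 3 (b=4); 4→5: 3·5 + 3 = 18; 18−1 = 17
i=2: 17 = 3·5 + 2 (b=5); 5→6: 3·6 + 2 = 20; 20−1 = 19
i=3: 19 = 3·6 + 1 (b=6); 6→7: 3·7 + 1 = 22; 22−1 = 21

22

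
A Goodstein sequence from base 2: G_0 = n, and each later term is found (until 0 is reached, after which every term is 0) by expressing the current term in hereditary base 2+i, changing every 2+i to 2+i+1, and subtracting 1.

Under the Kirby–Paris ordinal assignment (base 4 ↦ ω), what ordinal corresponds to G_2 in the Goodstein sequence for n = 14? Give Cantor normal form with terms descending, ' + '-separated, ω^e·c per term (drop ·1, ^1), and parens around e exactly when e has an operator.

ω^(ω + 1) + ω^ω + 1

[0] 14 ≡ 2^(2 + 1) + 2^2 + 2 (base 2). Lift 3: 111. −1: 110.
[1] 110 ≡ 3^(3 + 1) + 3^3 + 2 (base 3). Lift 4: 1282. −1: 1281.
[2] 1281 ≡ 4^(4 + 1) + 4^4 + 1 (base 4). Lift 5: 18751. −1: 18750.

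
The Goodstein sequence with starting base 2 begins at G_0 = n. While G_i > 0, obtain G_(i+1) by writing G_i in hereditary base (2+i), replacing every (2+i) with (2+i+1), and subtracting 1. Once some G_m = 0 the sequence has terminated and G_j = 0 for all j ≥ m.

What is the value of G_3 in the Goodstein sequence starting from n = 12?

base 2: 12 = 2^(2 + 1) + 2^2; at 3: 3^(3 + 1) + 3^3 = 108; next = 107
base 3: 107 = 3^(3 + 1) + 2·3^2 + 2·3 + 2; at 4: 4^(4 + 1) + 2·4^2 + 2·4 + 2 = 1066; next = 1065
base 4: 1065 = 4^(4 + 1) + 2·4^2 + 2·4 + 1; at 5: 5^(5 + 1) + 2·5^2 + 2·5 + 1 = 15686; next = 15685

15685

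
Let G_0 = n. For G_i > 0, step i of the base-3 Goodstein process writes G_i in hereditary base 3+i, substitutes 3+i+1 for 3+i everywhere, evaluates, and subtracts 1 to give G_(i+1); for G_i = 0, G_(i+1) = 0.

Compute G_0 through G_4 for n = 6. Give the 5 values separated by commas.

G_0 = 6. HB_3(6) = 2·3. Bump = 8. G_1 = 7.
G_1 = 7. HB_4(7) = 4 + 3. Bump = 8. G_2 = 7.
G_2 = 7. HB_5(7) = 5 + 2. Bump = 8. G_3 = 7.
G_3 = 7. HB_6(7) = 6 + 1. Bump = 8. G_4 = 7.

6, 7, 7, 7, 7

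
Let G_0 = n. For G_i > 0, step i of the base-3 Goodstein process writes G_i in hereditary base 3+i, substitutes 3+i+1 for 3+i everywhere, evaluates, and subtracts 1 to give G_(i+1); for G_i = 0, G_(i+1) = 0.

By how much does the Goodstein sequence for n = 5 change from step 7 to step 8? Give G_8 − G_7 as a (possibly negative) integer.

G_0=5  [base 3] 3 + 2  →[3↦4]→  4 + 2 = 6  −1 ⇒ G_1=5
G_1=5  [base 4] 4 + 1  →[4↦5]→  5 + 1 = 6  −1 ⇒ G_2=5
G_2=5  [base 5] 5  →[5↦6]→  6 = 6  −1 ⇒ G_3=5
G_3=5  [base 6] 5  →[6↦7]→  5 = 5  −1 ⇒ G_4=4
G_4=4  [base 7] 4  →[7↦8]→  4 = 4  −1 ⇒ G_5=3
G_5=3  [base 8] 3  →[8↦9]→  3 = 3  −1 ⇒ G_6=2
G_6=2  [base 9] 2  →[9↦10]→  2 = 2  −1 ⇒ G_7=1
G_7=1  [base 10] 1  →[10↦11]→  1 = 1  −1 ⇒ G_8=0

-1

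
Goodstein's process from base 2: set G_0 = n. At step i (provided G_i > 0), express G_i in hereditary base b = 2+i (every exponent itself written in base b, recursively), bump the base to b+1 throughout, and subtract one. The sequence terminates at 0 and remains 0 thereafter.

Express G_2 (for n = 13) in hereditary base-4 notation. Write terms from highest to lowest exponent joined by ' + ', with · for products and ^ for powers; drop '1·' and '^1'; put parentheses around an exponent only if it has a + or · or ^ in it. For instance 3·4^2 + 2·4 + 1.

4^(4 + 1) + 3·4^3 + 3·4^2 + 3·4 + 3

step 0: 13 = 2^(2 + 1) + 2^2 + 1; sub 3 for 2: 3^(3 + 1) + 3^3 + 1; = 109; G_1 = 109−1 = 108
step 1: 108 = 3^(3 + 1) + 3^3; sub 4 for 3: 4^(4 + 1) + 4^4; = 1280; G_2 = 1280−1 = 1279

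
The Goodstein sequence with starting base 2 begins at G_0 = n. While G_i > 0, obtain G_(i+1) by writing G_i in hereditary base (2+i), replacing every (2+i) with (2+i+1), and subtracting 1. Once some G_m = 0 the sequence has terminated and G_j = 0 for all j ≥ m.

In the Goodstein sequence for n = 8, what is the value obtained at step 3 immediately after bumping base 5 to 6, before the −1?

G_0=8  [base 2] 2^(2 + 1)  →[2↦3]→  3^(3 + 1) = 81  −1 ⇒ G_1=80
G_1=80  [base 3] 2·3^3 + 2·3^2 + 2·3 + 2  →[3↦4]→  2·4^4 + 2·4^2 + 2·4 + 2 = 554  −1 ⇒ G_2=553
G_2=553  [base 4] 2·4^4 + 2·4^2 + 2·4 + 1  →[4↦5]→  2·5^5 + 2·5^2 + 2·5 + 1 = 6311  −1 ⇒ G_3=6310

93396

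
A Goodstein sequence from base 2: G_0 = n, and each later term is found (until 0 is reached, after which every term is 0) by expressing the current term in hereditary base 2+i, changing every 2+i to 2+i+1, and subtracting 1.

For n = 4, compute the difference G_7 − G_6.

34

base 2: 4 = 2^2; at 3: 3^3 = 27; next = 26
base 3: 26 = 2·3^2 + 2·3 + 2; at 4: 2·4^2 + 2·4 + 2 = 42; next = 41
base 4: 41 = 2·4^2 + 2·4 + 1; at 5: 2·5^2 + 2·5 + 1 = 61; next = 60
base 5: 60 = 2·5^2 + 2·5; at 6: 2·6^2 + 2·6 = 84; next = 83
base 6: 83 = 2·6^2 + 6 + 5; at 7: 2·7^2 + 7 + 5 = 110; next = 109
base 7: 109 = 2·7^2 + 7 + 4; at 8: 2·8^2 + 8 + 4 = 140; next = 139
base 8: 139 = 2·8^2 + 8 + 3; at 9: 2·9^2 + 9 + 3 = 174; next = 173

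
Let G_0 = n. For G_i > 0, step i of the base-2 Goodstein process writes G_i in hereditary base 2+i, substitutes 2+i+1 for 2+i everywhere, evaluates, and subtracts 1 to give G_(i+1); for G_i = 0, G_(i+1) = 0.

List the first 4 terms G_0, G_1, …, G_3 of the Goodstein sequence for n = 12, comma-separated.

G_0=12  [base 2] 2^(2 + 1) + 2^2  →[2↦3]→  3^(3 + 1) + 3^3 = 108  −1 ⇒ G_1=107
G_1=107  [base 3] 3^(3 + 1) + 2·3^2 + 2·3 + 2  →[3↦4]→  4^(4 + 1) + 2·4^2 + 2·4 + 2 = 1066  −1 ⇒ G_2=1065
G_2=1065  [base 4] 4^(4 + 1) + 2·4^2 + 2·4 + 1  →[4↦5]→  5^(5 + 1) + 2·5^2 + 2·5 + 1 = 15686  −1 ⇒ G_3=15685

12, 107, 1065, 15685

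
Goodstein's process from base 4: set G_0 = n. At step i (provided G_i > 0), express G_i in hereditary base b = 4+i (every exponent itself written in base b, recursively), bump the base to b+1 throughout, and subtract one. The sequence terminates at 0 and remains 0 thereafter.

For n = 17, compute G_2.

(0) 17|_4 = 4^2 + 1 ↦ 5^2 + 1|_5 = 26 ⇒ 25
(1) 25|_5 = 5^2 ↦ 6^2|_6 = 36 ⇒ 35

35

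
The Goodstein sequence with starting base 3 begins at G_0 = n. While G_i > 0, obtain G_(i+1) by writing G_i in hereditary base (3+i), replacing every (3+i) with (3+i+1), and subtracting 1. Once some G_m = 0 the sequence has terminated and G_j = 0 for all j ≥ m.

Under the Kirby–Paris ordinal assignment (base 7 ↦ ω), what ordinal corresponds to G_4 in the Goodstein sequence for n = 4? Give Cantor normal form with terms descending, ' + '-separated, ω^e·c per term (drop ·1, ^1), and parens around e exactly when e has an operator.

base 3: 4 = 3 + 1; at 4: 4 + 1 = 5; next = 4
base 4: 4 = 4; at 5: 5 = 5; next = 4
base 5: 4 = 4; at 6: 4 = 4; next = 3
base 6: 3 = 3; at 7: 3 = 3; next = 2

2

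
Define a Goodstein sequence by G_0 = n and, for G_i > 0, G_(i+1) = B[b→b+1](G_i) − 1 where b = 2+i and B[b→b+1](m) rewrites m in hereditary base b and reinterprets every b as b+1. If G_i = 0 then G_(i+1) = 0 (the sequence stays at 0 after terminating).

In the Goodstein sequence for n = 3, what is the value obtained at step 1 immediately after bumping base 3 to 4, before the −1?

step 0: 3 = 2 + 1; sub 3 for 2: 3 + 1; = 4; G_1 = 4−1 = 3
step 1: 3 = 3; sub 4 for 3: 4; = 4; G_2 = 4−1 = 3

4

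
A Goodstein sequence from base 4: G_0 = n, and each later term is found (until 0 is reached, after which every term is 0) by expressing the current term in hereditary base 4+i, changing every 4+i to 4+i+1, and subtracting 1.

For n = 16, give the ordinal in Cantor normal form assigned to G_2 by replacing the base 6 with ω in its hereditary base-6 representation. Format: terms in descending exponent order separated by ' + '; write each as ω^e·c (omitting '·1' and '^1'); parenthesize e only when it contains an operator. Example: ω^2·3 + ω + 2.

G_0=16  [base 4] 4^2  →[4↦5]→  5^2 = 25  −1 ⇒ G_1=24
G_1=24  [base 5] 4·5 + 4  →[5↦6]→  4·6 + 4 = 28  −1 ⇒ G_2=27

ω·4 + 3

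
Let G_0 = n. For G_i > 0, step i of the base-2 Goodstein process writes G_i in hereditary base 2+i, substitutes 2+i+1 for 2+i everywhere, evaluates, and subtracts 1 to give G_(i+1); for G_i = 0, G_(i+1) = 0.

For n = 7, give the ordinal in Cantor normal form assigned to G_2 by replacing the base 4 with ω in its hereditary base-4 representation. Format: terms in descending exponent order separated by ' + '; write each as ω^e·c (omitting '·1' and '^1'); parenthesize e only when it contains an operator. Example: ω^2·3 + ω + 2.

G_0=7  [base 2] 2^2 + 2 + 1  →[2↦3]→  3^3 + 3 + 1 = 31  −1 ⇒ G_1=30
G_1=30  [base 3] 3^3 + 3  →[3↦4]→  4^4 + 4 = 260  −1 ⇒ G_2=259

ω^ω + 3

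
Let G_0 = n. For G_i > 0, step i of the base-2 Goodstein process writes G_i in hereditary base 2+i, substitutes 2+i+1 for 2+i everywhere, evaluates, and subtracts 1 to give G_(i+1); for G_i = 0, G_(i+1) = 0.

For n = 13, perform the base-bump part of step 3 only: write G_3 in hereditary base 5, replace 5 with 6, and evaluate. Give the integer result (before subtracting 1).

step 0: 13 = 2^(2 + 1) + 2^2 + 1; sub 3 for 2: 3^(3 + 1) + 3^3 + 1; = 109; G_1 = 109−1 = 108
step 1: 108 = 3^(3 + 1) + 3^3; sub 4 for 3: 4^(4 + 1) + 4^4; = 1280; G_2 = 1280−1 = 1279
step 2: 1279 = 4^(4 + 1) + 3·4^3 + 3·4^2 + 3·4 + 3; sub 5 for 4: 5^(5 + 1) + 3·5^3 + 3·5^2 + 3·5 + 3; = 16093; G_3 = 16093−1 = 16092
step 3: 16092 = 5^(5 + 1) + 3·5^3 + 3·5^2 + 3·5 + 2; sub 6 for 5: 6^(6 + 1) + 3·6^3 + 3·6^2 + 3·6 + 2; = 280712; G_4 = 280712−1 = 280711

280712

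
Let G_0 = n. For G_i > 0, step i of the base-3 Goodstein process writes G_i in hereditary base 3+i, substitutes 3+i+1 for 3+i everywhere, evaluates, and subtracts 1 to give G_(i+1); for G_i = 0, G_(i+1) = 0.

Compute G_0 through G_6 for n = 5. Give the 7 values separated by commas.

(0) 5|_3 = 3 + 2 ↦ 4 + 2|_4 = 6 ⇒ 5
(1) 5|_4 = 4 + 1 ↦ 5 + 1|_5 = 6 ⇒ 5
(2) 5|_5 = 5 ↦ 6|_6 = 6 ⇒ 5
(3) 5|_6 = 5 ↦ 5|_7 = 5 ⇒ 4
(4) 4|_7 = 4 ↦ 4|_8 = 4 ⇒ 3
(5) 3|_8 = 3 ↦ 3|_9 = 3 ⇒ 2

5, 5, 5, 5, 4, 3, 2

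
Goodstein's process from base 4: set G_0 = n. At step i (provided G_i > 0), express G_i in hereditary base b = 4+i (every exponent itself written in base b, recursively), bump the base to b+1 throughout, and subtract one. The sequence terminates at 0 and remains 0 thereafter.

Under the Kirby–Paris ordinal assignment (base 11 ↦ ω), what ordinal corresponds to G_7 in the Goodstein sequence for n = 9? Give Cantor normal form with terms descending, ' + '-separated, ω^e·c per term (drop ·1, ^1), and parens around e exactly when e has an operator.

ω

9 —HB4→ 2·4 + 1 —bump→ 2·5 + 1 = 11 —(−1)→ 10
10 —HB5→ 2·5 —bump→ 2·6 = 12 —(−1)→ 11
11 —HB6→ 6 + 5 —bump→ 7 + 5 = 12 —(−1)→ 11
11 —HB7→ 7 + 4 —bump→ 8 + 4 = 12 —(−1)→ 11
11 —HB8→ 8 + 3 —bump→ 9 + 3 = 12 —(−1)→ 11
11 —HB9→ 9 + 2 —bump→ 10 + 2 = 12 —(−1)→ 11
11 —HB10→ 10 + 1 —bump→ 11 + 1 = 12 —(−1)→ 11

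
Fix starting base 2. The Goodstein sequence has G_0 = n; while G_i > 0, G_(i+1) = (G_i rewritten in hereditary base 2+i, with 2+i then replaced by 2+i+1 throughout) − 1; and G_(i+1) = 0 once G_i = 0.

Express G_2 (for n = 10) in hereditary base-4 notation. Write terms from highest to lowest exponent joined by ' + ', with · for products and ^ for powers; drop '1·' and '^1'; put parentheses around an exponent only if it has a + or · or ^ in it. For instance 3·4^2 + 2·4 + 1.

i=0: 10 = 2^(2 + 1) + 2 (b=2); 2→3: 3^(3 + 1) + 3 = 84; 84−1 = 83
i=1: 83 = 3^(3 + 1) + 2 (b=3); 3→4: 4^(4 + 1) + 2 = 1026; 1026−1 = 1025
i=2: 1025 = 4^(4 + 1) + 1 (b=4); 4→5: 5^(5 + 1) + 1 = 15626; 15626−1 = 15625

4^(4 + 1) + 1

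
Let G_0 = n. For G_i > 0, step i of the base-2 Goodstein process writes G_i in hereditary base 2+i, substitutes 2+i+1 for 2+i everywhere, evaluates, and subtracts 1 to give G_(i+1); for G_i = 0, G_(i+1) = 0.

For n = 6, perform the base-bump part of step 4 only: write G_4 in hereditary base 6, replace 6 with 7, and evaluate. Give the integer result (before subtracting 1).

base 2: 6 = 2^2 + 2; at 3: 3^3 + 3 = 30; next = 29
base 3: 29 = 3^3 + 2; at 4: 4^4 + 2 = 258; next = 257
base 4: 257 = 4^4 + 1; at 5: 5^5 + 1 = 3126; next = 3125
base 5: 3125 = 5^5; at 6: 6^6 = 46656; next = 46655

98040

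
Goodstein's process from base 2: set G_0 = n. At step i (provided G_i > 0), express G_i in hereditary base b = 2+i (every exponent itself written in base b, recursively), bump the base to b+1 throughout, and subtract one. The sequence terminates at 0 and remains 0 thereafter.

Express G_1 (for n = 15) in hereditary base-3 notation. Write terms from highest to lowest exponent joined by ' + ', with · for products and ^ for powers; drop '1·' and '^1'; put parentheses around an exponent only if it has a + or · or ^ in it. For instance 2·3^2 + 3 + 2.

base 2: 15 = 2^(2 + 1) + 2^2 + 2 + 1; at 3: 3^(3 + 1) + 3^3 + 3 + 1 = 112; next = 111
base 3: 111 = 3^(3 + 1) + 3^3 + 3; at 4: 4^(4 + 1) + 4^4 + 4 = 1284; next = 1283

3^(3 + 1) + 3^3 + 3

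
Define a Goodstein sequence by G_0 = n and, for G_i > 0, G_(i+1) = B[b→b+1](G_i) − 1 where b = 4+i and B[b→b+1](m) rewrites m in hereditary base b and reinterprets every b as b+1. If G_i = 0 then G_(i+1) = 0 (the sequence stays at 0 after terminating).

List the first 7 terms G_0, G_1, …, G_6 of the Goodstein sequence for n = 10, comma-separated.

10, 11, 12, 13, 13, 13, 13

step 0: 10 = 2·4 + 2; sub 5 for 4: 2·5 + 2; = 12; G_1 = 12−1 = 11
step 1: 11 = 2·5 + 1; sub 6 for 5: 2·6 + 1; = 13; G_2 = 13−1 = 12
step 2: 12 = 2·6; sub 7 for 6: 2·7; = 14; G_3 = 14−1 = 13
step 3: 13 = 7 + 6; sub 8 for 7: 8 + 6; = 14; G_4 = 14−1 = 13
step 4: 13 = 8 + 5; sub 9 for 8: 9 + 5; = 14; G_5 = 14−1 = 13
step 5: 13 = 9 + 4; sub 10 for 9: 10 + 4; = 14; G_6 = 14−1 = 13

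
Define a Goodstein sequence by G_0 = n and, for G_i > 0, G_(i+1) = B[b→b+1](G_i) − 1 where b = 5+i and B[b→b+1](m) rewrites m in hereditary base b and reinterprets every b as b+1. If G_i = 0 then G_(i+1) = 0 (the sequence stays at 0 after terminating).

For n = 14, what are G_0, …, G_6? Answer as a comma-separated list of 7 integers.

(0) 14|_5 = 2·5 + 4 ↦ 2·6 + 4|_6 = 16 ⇒ 15
(1) 15|_6 = 2·6 + 3 ↦ 2·7 + 3|_7 = 17 ⇒ 16
(2) 16|_7 = 2·7 + 2 ↦ 2·8 + 2|_8 = 18 ⇒ 17
(3) 17|_8 = 2·8 + 1 ↦ 2·9 + 1|_9 = 19 ⇒ 18
(4) 18|_9 = 2·9 ↦ 2·10|_10 = 20 ⇒ 19
(5) 19|_10 = 10 + 9 ↦ 11 + 9|_11 = 20 ⇒ 19

14, 15, 16, 17, 18, 19, 19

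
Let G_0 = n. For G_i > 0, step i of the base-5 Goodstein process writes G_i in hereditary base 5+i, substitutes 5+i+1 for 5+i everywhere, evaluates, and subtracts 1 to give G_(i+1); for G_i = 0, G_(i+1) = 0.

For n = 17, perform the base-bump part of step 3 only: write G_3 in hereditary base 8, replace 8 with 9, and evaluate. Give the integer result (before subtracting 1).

25

step 0: 17 = 3·5 + 2; sub 6 for 5: 3·6 + 2; = 20; G_1 = 20−1 = 19
step 1: 19 = 3·6 + 1; sub 7 for 6: 3·7 + 1; = 22; G_2 = 22−1 = 21
step 2: 21 = 3·7; sub 8 for 7: 3·8; = 24; G_3 = 24−1 = 23
step 3: 23 = 2·8 + 7; sub 9 for 8: 2·9 + 7; = 25; G_4 = 25−1 = 24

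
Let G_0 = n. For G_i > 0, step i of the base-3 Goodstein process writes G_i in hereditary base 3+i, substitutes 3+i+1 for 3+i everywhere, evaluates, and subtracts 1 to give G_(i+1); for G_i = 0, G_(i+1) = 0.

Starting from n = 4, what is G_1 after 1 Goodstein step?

4

4 —HB3→ 3 + 1 —bump→ 4 + 1 = 5 —(−1)→ 4
4 —HB4→ 4 —bump→ 5 = 5 —(−1)→ 4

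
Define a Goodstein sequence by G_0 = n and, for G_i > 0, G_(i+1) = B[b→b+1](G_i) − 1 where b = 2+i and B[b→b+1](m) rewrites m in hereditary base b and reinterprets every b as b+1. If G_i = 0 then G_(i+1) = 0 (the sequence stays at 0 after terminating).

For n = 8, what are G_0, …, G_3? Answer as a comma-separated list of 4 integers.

8, 80, 553, 6310

G_0 = 8. HB_2(8) = 2^(2 + 1). Bump = 81. G_1 = 80.
G_1 = 80. HB_3(80) = 2·3^3 + 2·3^2 + 2·3 + 2. Bump = 554. G_2 = 553.
G_2 = 553. HB_4(553) = 2·4^4 + 2·4^2 + 2·4 + 1. Bump = 6311. G_3 = 6310.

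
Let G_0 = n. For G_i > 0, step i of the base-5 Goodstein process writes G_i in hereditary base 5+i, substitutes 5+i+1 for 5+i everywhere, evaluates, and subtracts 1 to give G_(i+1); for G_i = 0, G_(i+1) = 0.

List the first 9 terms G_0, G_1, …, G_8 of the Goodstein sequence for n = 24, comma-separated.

24, 27, 30, 33, 36, 39, 41, 43, 45

G_0 = 24. HB_5(24) = 4·5 + 4. Bump = 28. G_1 = 27.
G_1 = 27. HB_6(27) = 4·6 + 3. Bump = 31. G_2 = 30.
G_2 = 30. HB_7(30) = 4·7 + 2. Bump = 34. G_3 = 33.
G_3 = 33. HB_8(33) = 4·8 + 1. Bump = 37. G_4 = 36.
G_4 = 36. HB_9(36) = 4·9. Bump = 40. G_5 = 39.
G_5 = 39. HB_10(39) = 3·10 + 9. Bump = 42. G_6 = 41.
G_6 = 41. HB_11(41) = 3·11 + 8. Bump = 44. G_7 = 43.
G_7 = 43. HB_12(43) = 3·12 + 7. Bump = 46. G_8 = 45.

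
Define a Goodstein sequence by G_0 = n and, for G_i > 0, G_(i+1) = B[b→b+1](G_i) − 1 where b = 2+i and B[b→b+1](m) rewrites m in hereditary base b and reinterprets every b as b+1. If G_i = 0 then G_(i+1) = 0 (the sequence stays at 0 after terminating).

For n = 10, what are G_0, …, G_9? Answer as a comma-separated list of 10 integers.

i=0: 10 = 2^(2 + 1) + 2 (b=2); 2→3: 3^(3 + 1) + 3 = 84; 84−1 = 83
i=1: 83 = 3^(3 + 1) + 2 (b=3); 3→4: 4^(4 + 1) + 2 = 1026; 1026−1 = 1025
i=2: 1025 = 4^(4 + 1) + 1 (b=4); 4→5: 5^(5 + 1) + 1 = 15626; 15626−1 = 15625
i=3: 15625 = 5^(5 + 1) (b=5); 5→6: 6^(6 + 1) = 279936; 279936−1 = 279935
i=4: 279935 = 5·6^6 + 5·6^5 + 5·6^4 + 5·6^3 + 5·6^2 + 5·6 + 5 (b=6); 6→7: 5·7^7 + 5·7^5 + 5·7^4 + 5·7^3 + 5·7^2 + 5·7 + 5 = 4215755; 4215755−1 = 4215754
i=5: 4215754 = 5·7^7 + 5·7^5 + 5·7^4 + 5·7^3 + 5·7^2 + 5·7 + 4 (b=7); 7→8: 5·8^8 + 5·8^5 + 5·8^4 + 5·8^3 + 5·8^2 + 5·8 + 4 = 84073324; 84073324−1 = 84073323
i=6: 84073323 = 5·8^8 + 5·8^5 + 5·8^4 + 5·8^3 + 5·8^2 + 5·8 + 3 (b=8); 8→9: 5·9^9 + 5·9^5 + 5·9^4 + 5·9^3 + 5·9^2 + 5·9 + 3 = 1937434593; 1937434593−1 = 1937434592
i=7: 1937434592 = 5·9^9 + 5·9^5 + 5·9^4 + 5·9^3 + 5·9^2 + 5·9 + 2 (b=9); 9→10: 5·10^10 + 5·10^5 + 5·10^4 + 5·10^3 + 5·10^2 + 5·10 + 2 = 50000555552; 50000555552−1 = 50000555551
i=8: 50000555551 = 5·10^10 + 5·10^5 + 5·10^4 + 5·10^3 + 5·10^2 + 5·10 + 1 (b=10); 10→11: 5·11^11 + 5·11^5 + 5·11^4 + 5·11^3 + 5·11^2 + 5·11 + 1 = 1426559238831; 1426559238831−1 = 1426559238830

10, 83, 1025, 15625, 279935, 4215754, 84073323, 1937434592, 50000555551, 1426559238830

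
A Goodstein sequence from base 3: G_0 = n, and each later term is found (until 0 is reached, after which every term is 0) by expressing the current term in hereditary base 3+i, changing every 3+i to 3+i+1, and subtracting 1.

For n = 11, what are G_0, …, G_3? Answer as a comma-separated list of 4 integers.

11, 17, 25, 35

11 —HB3→ 3^2 + 2 —bump→ 4^2 + 2 = 18 —(−1)→ 17
17 —HB4→ 4^2 + 1 —bump→ 5^2 + 1 = 26 —(−1)→ 25
25 —HB5→ 5^2 —bump→ 6^2 = 36 —(−1)→ 35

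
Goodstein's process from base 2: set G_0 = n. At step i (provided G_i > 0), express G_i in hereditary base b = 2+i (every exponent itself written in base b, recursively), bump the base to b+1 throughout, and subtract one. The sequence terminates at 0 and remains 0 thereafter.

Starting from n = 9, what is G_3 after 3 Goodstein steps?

G_0 = 9. HB_2(9) = 2^(2 + 1) + 1. Bump = 82. G_1 = 81.
G_1 = 81. HB_3(81) = 3^(3 + 1). Bump = 1024. G_2 = 1023.
G_2 = 1023. HB_4(1023) = 3·4^4 + 3·4^3 + 3·4^2 + 3·4 + 3. Bump = 9843. G_3 = 9842.
G_3 = 9842. HB_5(9842) = 3·5^5 + 3·5^3 + 3·5^2 + 3·5 + 2. Bump = 140744. G_4 = 140743.

9842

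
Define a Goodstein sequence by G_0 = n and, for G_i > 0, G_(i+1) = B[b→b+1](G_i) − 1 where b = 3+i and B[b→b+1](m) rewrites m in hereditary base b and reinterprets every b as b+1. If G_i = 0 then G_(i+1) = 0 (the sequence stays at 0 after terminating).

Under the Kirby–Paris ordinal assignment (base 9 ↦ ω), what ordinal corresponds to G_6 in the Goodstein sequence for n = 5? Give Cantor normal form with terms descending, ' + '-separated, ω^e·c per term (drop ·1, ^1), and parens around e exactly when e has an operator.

step 0: 5 = 3 + 2; sub 4 for 3: 4 + 2; = 6; G_1 = 6−1 = 5
step 1: 5 = 4 + 1; sub 5 for 4: 5 + 1; = 6; G_2 = 6−1 = 5
step 2: 5 = 5; sub 6 for 5: 6; = 6; G_3 = 6−1 = 5
step 3: 5 = 5; sub 7 for 6: 5; = 5; G_4 = 5−1 = 4
step 4: 4 = 4; sub 8 for 7: 4; = 4; G_5 = 4−1 = 3
step 5: 3 = 3; sub 9 for 8: 3; = 3; G_6 = 3−1 = 2
step 6: 2 = 2; sub 10 for 9: 2; = 2; G_7 = 2−1 = 1

2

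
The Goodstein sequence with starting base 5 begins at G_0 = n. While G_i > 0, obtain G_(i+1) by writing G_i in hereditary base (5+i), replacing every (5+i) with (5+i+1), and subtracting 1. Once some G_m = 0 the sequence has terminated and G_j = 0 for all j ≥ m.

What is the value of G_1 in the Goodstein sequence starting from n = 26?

36

i=0: 26 = 5^2 + 1 (b=5); 5→6: 6^2 + 1 = 37; 37−1 = 36
i=1: 36 = 6^2 (b=6); 6→7: 7^2 = 49; 49−1 = 48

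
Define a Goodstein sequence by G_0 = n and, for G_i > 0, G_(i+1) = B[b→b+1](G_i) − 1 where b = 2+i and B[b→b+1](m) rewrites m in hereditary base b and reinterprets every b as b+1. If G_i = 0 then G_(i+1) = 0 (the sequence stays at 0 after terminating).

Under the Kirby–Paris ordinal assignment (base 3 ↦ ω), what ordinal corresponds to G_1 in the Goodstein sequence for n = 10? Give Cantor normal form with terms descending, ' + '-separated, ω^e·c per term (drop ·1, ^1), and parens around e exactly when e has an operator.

10 —HB2→ 2^(2 + 1) + 2 —bump→ 3^(3 + 1) + 3 = 84 —(−1)→ 83
83 —HB3→ 3^(3 + 1) + 2 —bump→ 4^(4 + 1) + 2 = 1026 —(−1)→ 1025

ω^(ω + 1) + 2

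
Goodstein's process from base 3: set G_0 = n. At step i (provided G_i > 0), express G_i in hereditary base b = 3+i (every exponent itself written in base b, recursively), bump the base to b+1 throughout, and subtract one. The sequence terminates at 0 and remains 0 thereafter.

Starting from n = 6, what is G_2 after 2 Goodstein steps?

i=0: 6 = 2·3 (b=3); 3→4: 2·4 = 8; 8−1 = 7
i=1: 7 = 4 + 3 (b=4); 4→5: 5 + 3 = 8; 8−1 = 7

7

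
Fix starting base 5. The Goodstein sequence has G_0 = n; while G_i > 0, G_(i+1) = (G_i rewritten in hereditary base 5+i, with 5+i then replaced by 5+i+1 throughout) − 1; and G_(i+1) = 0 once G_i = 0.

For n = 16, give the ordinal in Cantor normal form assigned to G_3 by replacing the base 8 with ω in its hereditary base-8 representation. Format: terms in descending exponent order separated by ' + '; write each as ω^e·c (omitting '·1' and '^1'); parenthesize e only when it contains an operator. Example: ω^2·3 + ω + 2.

(0) 16|_5 = 3·5 + 1 ↦ 3·6 + 1|_6 = 19 ⇒ 18
(1) 18|_6 = 3·6 ↦ 3·7|_7 = 21 ⇒ 20
(2) 20|_7 = 2·7 + 6 ↦ 2·8 + 6|_8 = 22 ⇒ 21
(3) 21|_8 = 2·8 + 5 ↦ 2·9 + 5|_9 = 23 ⇒ 22

ω·2 + 5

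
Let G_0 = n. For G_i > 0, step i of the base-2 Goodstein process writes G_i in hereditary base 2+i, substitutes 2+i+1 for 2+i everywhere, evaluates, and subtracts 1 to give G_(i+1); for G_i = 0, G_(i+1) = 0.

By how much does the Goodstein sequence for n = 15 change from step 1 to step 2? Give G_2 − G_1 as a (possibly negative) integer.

1172

[0] 15 ≡ 2^(2 + 1) + 2^2 + 2 + 1 (base 2). Lift 3: 112. −1: 111.
[1] 111 ≡ 3^(3 + 1) + 3^3 + 3 (base 3). Lift 4: 1284. −1: 1283.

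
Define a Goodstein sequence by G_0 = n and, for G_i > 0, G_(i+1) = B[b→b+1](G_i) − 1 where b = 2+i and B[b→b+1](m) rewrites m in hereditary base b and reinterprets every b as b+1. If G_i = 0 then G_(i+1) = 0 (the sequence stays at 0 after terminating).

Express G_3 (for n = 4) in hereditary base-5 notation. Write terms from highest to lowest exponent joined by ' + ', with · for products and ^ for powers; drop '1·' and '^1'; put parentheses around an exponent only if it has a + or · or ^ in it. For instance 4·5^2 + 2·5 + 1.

2·5^2 + 2·5

(0) 4|_2 = 2^2 ↦ 3^3|_3 = 27 ⇒ 26
(1) 26|_3 = 2·3^2 + 2·3 + 2 ↦ 2·4^2 + 2·4 + 2|_4 = 42 ⇒ 41
(2) 41|_4 = 2·4^2 + 2·4 + 1 ↦ 2·5^2 + 2·5 + 1|_5 = 61 ⇒ 60
(3) 60|_5 = 2·5^2 + 2·5 ↦ 2·6^2 + 2·6|_6 = 84 ⇒ 83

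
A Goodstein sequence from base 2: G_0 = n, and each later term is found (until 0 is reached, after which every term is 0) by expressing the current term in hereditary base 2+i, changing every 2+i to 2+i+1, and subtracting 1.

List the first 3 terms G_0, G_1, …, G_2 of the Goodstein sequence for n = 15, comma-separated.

G_0=15  [base 2] 2^(2 + 1) + 2^2 + 2 + 1  →[2↦3]→  3^(3 + 1) + 3^3 + 3 + 1 = 112  −1 ⇒ G_1=111
G_1=111  [base 3] 3^(3 + 1) + 3^3 + 3  →[3↦4]→  4^(4 + 1) + 4^4 + 4 = 1284  −1 ⇒ G_2=1283

15, 111, 1283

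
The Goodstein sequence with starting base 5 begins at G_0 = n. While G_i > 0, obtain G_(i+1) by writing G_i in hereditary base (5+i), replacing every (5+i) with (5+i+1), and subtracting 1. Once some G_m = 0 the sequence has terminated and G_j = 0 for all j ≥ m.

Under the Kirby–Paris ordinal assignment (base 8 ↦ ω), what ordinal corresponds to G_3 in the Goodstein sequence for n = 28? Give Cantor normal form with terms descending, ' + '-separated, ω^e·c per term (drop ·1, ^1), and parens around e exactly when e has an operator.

ω^2

G_0=28  [base 5] 5^2 + 3  →[5↦6]→  6^2 + 3 = 39  −1 ⇒ G_1=38
G_1=38  [base 6] 6^2 + 2  →[6↦7]→  7^2 + 2 = 51  −1 ⇒ G_2=50
G_2=50  [base 7] 7^2 + 1  →[7↦8]→  8^2 + 1 = 65  −1 ⇒ G_3=64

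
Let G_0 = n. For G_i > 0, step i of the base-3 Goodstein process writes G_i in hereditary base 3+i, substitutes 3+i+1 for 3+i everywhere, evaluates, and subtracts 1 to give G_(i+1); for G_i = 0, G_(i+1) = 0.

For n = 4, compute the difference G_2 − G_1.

[0] 4 ≡ 3 + 1 (base 3). Lift 4: 5. −1: 4.
[1] 4 ≡ 4 (base 4). Lift 5: 5. −1: 4.

0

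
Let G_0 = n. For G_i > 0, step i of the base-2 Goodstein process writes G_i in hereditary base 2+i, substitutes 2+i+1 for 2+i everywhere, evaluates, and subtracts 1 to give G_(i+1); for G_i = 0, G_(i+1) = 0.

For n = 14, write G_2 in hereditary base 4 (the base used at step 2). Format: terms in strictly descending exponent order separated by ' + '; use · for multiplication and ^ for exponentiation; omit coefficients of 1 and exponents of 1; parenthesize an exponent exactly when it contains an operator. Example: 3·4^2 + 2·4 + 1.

14 —HB2→ 2^(2 + 1) + 2^2 + 2 —bump→ 3^(3 + 1) + 3^3 + 3 = 111 —(−1)→ 110
110 —HB3→ 3^(3 + 1) + 3^3 + 2 —bump→ 4^(4 + 1) + 4^4 + 2 = 1282 —(−1)→ 1281
1281 —HB4→ 4^(4 + 1) + 4^4 + 1 —bump→ 5^(5 + 1) + 5^5 + 1 = 18751 —(−1)→ 18750

4^(4 + 1) + 4^4 + 1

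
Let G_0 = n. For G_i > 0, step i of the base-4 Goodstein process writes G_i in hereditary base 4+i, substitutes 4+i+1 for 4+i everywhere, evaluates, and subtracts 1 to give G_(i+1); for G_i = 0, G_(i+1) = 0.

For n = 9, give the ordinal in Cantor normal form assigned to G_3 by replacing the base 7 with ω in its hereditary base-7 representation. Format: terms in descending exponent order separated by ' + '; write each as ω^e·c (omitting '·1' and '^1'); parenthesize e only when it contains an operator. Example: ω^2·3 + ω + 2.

9 —HB4→ 2·4 + 1 —bump→ 2·5 + 1 = 11 —(−1)→ 10
10 —HB5→ 2·5 —bump→ 2·6 = 12 —(−1)→ 11
11 —HB6→ 6 + 5 —bump→ 7 + 5 = 12 —(−1)→ 11
11 —HB7→ 7 + 4 —bump→ 8 + 4 = 12 —(−1)→ 11

ω + 4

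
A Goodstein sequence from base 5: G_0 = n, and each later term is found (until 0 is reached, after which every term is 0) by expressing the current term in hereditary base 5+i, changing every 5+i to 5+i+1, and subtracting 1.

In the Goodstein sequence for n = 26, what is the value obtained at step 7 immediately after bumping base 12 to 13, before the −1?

79

base 5: 26 = 5^2 + 1; at 6: 6^2 + 1 = 37; next = 36
base 6: 36 = 6^2; at 7: 7^2 = 49; next = 48
base 7: 48 = 6·7 + 6; at 8: 6·8 + 6 = 54; next = 53
base 8: 53 = 6·8 + 5; at 9: 6·9 + 5 = 59; next = 58
base 9: 58 = 6·9 + 4; at 10: 6·10 + 4 = 64; next = 63
base 10: 63 = 6·10 + 3; at 11: 6·11 + 3 = 69; next = 68
base 11: 68 = 6·11 + 2; at 12: 6·12 + 2 = 74; next = 73
base 12: 73 = 6·12 + 1; at 13: 6·13 + 1 = 79; next = 78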